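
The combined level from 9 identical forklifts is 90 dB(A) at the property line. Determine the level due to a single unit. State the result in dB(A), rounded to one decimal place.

For N identical incoherent sources L_total = L₁ + 10·log₁₀ N, so L₁ = 90 − 10·log₁₀(9) = 90 − 9.542.

80.5 dB(A)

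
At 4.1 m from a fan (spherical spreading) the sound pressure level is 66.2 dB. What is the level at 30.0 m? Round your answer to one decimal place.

Spherical spreading from a point source gives a 20·log₁₀(r₂/r₁) drop.
L₂ = 66.2 − 20·log₁₀(30.0/4.1) = 66.2 − 17.287 = 48.91 dB.

48.9 dB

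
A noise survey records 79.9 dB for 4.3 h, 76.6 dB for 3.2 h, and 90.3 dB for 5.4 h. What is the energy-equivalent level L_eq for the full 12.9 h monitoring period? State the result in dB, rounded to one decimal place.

The energy average is taken in the linear domain: L_eq = 10·log₁₀[(Σ tᵢ·10^(Lᵢ/10))/T], T = 12.9 h.
Σ tᵢ·10^(Lᵢ/10) = 4.3·10^(79.9/10) + 3.2·10^(76.6/10) + 5.4·10^(90.3/10) = 6.353e+09.
L_eq = 10·log₁₀(6.353e+09/12.9) = 86.92 dB.

86.9 dB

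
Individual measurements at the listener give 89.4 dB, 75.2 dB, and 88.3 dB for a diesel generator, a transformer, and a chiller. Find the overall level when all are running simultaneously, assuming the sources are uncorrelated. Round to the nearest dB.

For uncorrelated sources the intensities add, so convert each level to linear form, sum, and take 10·log₁₀ of the total.
Σ 10^(L/10) = 10^(89.4/10) + 10^(75.2/10) + 10^(88.3/10) = 1.580e+09.
L_total = 10·log₁₀(1.580e+09) = 91.99 dB.

92 dB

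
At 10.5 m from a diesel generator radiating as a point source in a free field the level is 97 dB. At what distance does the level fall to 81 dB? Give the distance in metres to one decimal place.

66.3 m

Point-source spreading drops the level by 20·log₁₀(r₂/r₁); inverting, r₂/r₁ = 10^(ΔL/20).
r₂ = 10.5·10^((97−81)/20) = 10.5·10^(16.0/20) = 66.25 m.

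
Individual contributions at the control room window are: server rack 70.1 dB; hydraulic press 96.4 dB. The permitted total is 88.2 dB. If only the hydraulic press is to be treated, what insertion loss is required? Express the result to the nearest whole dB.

The untreated sources together contribute 10^(70.1/10) = 1.023e+07, i.e. 70.10 dB.
The limit corresponds to 10^(88.2/10) = 6.607e+08; subtracting the fixed part leaves 6.505e+08 for the hydraulic press, i.e. 88.13 dB.
Required insertion loss = 96.4 − 88.13 = 8.27 dB.

8 dB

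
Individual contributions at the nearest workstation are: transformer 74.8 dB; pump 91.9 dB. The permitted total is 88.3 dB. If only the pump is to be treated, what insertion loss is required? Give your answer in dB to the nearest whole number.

Everything except the pump sums to 10^(74.8/10) = 3.020e+07 in linear terms, 74.80 dB.
The limit corresponds to 10^(88.3/10) = 6.761e+08; subtracting the fixed part leaves 6.459e+08 for the pump, i.e. 88.10 dB.
So the pump must be reduced from 91.9 to 88.10 dB: IL = 3.80 dB.

4 dB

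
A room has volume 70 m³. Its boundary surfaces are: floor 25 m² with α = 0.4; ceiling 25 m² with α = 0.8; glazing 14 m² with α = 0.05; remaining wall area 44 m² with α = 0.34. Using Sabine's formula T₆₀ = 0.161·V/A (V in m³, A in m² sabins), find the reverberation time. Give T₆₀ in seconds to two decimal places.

0.25 s

Total absorption A = 25·0.4 + 25·0.8 + 14·0.05 + 44·0.34 = 45.66 m² sabins.
T₆₀ = 0.161 × 70 / 45.66 = 0.247 s.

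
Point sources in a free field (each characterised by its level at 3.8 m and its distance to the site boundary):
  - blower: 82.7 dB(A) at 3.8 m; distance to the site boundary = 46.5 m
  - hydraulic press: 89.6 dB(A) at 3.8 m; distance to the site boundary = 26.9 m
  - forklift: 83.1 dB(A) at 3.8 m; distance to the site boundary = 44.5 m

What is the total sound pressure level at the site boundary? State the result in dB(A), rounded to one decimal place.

73.2 dB(A)

First find each source's level at the receiver (point-source: −20·log₁₀(r/r_ref)), then combine on an intensity basis.
blower: 82.7 − 20·log₁₀(46.5/3.8) = 82.7 − 21.75 = 60.95 dB(A).
hydraulic press: 89.6 − 20·log₁₀(26.9/3.8) = 89.6 − 17.00 = 72.60 dB(A).
forklift: 83.1 − 20·log₁₀(44.5/3.8) = 83.1 − 21.37 = 61.73 dB(A).
Σ 10^(L/10) = 2.093e+07 → L_total = 10·log₁₀(2.093e+07) = 73.21 dB(A).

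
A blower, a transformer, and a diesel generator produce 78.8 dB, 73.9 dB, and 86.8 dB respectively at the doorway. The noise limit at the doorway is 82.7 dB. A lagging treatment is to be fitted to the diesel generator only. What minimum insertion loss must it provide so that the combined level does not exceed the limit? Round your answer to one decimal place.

7.5 dB

Fixed contribution from the other sources: Σ 10^(L/10) = 10^(78.8/10) + 10^(73.9/10) = 1.004e+08 (80.02 dB).
To meet 82.7 dB overall, the treated diesel generator may contribute at most 10^(82.7/10) − 1.004e+08 = 8.580e+07, i.e. 79.34 dB.
Required insertion loss = 86.8 − 79.34 = 7.46 dB.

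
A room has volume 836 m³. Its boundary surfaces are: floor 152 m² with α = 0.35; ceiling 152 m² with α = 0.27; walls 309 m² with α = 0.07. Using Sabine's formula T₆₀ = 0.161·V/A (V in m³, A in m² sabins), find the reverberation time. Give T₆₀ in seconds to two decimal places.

Summing Sᵢαᵢ: 152·0.35 + 152·0.27 + 309·0.07 = 115.87 m².
T₆₀ = 0.161·V/A = 0.161·836/115.87 = 1.162 s.

1.16 s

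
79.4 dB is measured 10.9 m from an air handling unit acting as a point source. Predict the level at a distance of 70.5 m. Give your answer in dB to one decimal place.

For a point source, L₂ = L₁ − 20·log₁₀(r₂/r₁).
L₂ = 79.4 − 20·log₁₀(70.5/10.9) = 79.4 − 16.215 = 63.18 dB.

63.2 dB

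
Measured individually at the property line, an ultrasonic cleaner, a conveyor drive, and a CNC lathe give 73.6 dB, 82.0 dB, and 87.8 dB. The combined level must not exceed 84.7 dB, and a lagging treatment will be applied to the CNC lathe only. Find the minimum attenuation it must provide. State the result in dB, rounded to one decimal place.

7.2 dB

Fixed contribution from the other sources: Σ 10^(L/10) = 10^(73.6/10) + 10^(82.0/10) = 1.814e+08 (82.59 dB).
The limit corresponds to 10^(84.7/10) = 2.951e+08; subtracting the fixed part leaves 1.137e+08 for the CNC lathe, i.e. 80.56 dB.
Required insertion loss = 87.8 − 80.56 = 7.24 dB.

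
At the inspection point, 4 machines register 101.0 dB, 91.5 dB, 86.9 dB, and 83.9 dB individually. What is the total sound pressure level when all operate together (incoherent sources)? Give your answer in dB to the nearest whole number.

102 dB

For uncorrelated sources the intensities add, so convert each level to linear form, sum, and take 10·log₁₀ of the total.
Σ 10^(L/10) = 10^(101.0/10) + 10^(91.5/10) + 10^(86.9/10) + 10^(83.9/10) = 1.474e+10.
L_total = 10·log₁₀(1.474e+10) = 101.68 dB.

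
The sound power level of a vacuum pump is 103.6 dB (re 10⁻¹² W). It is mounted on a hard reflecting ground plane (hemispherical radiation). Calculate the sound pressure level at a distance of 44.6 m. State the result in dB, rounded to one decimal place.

Free-field hemispherical radiation: L_p = L_w − 10·log₁₀(2π·r²), r = 44.6 m.
2π·r² = 1.25e+04 m², 10·log₁₀ of that is 40.968 dB.
L_p = 103.6 − 40.968 = 62.63 dB.

62.6 dB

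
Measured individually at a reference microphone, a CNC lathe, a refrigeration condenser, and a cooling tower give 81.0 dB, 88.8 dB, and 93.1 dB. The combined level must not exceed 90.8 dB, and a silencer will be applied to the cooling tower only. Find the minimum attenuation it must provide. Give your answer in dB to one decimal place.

The untreated sources together contribute 10^(81.0/10) + 10^(88.8/10) = 8.845e+08, i.e. 89.47 dB.
To meet 90.8 dB overall, the treated cooling tower may contribute at most 10^(90.8/10) − 8.845e+08 = 3.178e+08, i.e. 85.02 dB.
Required insertion loss = 93.1 − 85.02 = 8.08 dB.

8.1 dB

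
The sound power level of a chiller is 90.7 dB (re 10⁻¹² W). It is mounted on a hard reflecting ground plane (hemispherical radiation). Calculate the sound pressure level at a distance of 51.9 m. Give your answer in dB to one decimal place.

The power spreads over a hemisphere of area 2π·r², so L_p = L_w − 10·log₁₀(2π·r²).
2π·r² = 1.692e+04 m², 10·log₁₀ of that is 42.285 dB.
L_p = 90.7 − 42.285 = 48.41 dB.

48.4 dB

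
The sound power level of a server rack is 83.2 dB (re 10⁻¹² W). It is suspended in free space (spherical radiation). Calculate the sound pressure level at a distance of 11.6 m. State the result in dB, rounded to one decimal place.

50.9 dB

The power spreads over a sphere of area 4π·r², so L_p = L_w − 10·log₁₀(4π·r²).
4π·r² = 1691 m², 10·log₁₀ of that is 32.281 dB.
L_p = 83.2 − 32.281 = 50.92 dB.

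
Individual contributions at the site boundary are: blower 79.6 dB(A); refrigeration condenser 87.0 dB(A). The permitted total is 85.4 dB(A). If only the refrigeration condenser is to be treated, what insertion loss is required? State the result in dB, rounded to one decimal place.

2.9 dB

Everything except the refrigeration condenser sums to 10^(79.6/10) = 9.120e+07 in linear terms, 79.60 dB(A).
The limit corresponds to 10^(85.4/10) = 3.467e+08; subtracting the fixed part leaves 2.555e+08 for the refrigeration condenser, i.e. 84.07 dB(A).
Required insertion loss = 87.0 − 84.07 = 2.93 dB.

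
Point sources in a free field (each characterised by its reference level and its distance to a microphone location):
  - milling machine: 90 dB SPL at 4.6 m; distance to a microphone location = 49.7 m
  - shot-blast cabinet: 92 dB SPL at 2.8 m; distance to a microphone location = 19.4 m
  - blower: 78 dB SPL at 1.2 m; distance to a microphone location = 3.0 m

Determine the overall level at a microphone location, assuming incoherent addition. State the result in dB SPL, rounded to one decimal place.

77.1 dB SPL

First find each source's level at the receiver (point-source: −20·log₁₀(r/r_ref)), then combine on an intensity basis.
milling machine: 90 − 20·log₁₀(49.7/4.6) = 90 − 20.67 = 69.33 dB SPL.
shot-blast cabinet: 92 − 20·log₁₀(19.4/2.8) = 92 − 16.81 = 75.19 dB SPL.
blower: 78 − 20·log₁₀(3.0/1.2) = 78 − 7.96 = 70.04 dB SPL.
Σ 10^(L/10) = 5.168e+07 → L_total = 10·log₁₀(5.168e+07) = 77.13 dB SPL.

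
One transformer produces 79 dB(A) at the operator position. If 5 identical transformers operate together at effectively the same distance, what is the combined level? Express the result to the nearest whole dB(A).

L_total = L₁ + 10·log₁₀ N for N identical incoherent sources.
L_total = 79 + 10·log₁₀(5) = 79 + 6.990 = 85.99 dB(A).

86 dB(A)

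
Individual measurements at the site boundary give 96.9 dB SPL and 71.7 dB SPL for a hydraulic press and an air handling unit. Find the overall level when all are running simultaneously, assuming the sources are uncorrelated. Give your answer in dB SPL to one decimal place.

96.9 dB SPL

For uncorrelated sources the intensities add, so convert each level to linear form, sum, and take 10·log₁₀ of the total.
Σ 10^(L/10) = 10^(96.9/10) + 10^(71.7/10) = 4.913e+09.
L_total = 10·log₁₀(4.913e+09) = 96.91 dB SPL.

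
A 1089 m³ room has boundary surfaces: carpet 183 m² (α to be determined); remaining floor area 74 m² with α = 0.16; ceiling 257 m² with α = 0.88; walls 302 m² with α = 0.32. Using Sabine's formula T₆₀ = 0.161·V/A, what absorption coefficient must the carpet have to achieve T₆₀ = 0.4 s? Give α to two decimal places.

0.57

From T₆₀ = 0.161·V/A, the target T₆₀ = 0.4 s needs A = 0.161·1089/0.4 = 438.32 m².
Absorption from the other surfaces = 74·0.16 + 257·0.88 + 302·0.32 = 334.64 m², so the carpet must supply 103.68 m² over 183 m².
α = 103.68/183 = 0.567.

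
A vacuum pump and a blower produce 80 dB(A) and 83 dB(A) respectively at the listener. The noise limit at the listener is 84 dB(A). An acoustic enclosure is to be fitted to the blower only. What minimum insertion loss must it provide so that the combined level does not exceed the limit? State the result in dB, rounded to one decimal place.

1.2 dB

Everything except the blower sums to 10^(80/10) = 1.000e+08 in linear terms, 80.00 dB(A).
The limit corresponds to 10^(84/10) = 2.512e+08; subtracting the fixed part leaves 1.512e+08 for the blower, i.e. 81.80 dB(A).
So the blower must be reduced from 83 to 81.80 dB(A): IL = 1.20 dB.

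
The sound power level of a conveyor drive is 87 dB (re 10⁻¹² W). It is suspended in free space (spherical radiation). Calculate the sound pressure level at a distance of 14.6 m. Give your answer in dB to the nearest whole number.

The power spreads over a sphere of area 4π·r², so L_p = L_w − 10·log₁₀(4π·r²).
4π·r² = 2679 m², 10·log₁₀ of that is 34.279 dB.
L_p = 87 − 34.279 = 52.72 dB.

53 dB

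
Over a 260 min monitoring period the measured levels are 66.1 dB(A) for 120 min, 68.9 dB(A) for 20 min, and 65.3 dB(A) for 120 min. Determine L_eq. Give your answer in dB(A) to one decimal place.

The energy average is taken in the linear domain: L_eq = 10·log₁₀[(Σ tᵢ·10^(Lᵢ/10))/T], T = 260 min.
Σ tᵢ·10^(Lᵢ/10) = 120·10^(66.1/10) + 20·10^(68.9/10) + 120·10^(65.3/10) = 1.051e+09.
L_eq = 10·log₁₀(1.051e+09/260) = 66.07 dB(A).

66.1 dB(A)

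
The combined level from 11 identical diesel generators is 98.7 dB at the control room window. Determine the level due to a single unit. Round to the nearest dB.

88 dB

For N identical incoherent sources L_total = L₁ + 10·log₁₀ N, so L₁ = 98.7 − 10·log₁₀(11) = 98.7 − 10.414.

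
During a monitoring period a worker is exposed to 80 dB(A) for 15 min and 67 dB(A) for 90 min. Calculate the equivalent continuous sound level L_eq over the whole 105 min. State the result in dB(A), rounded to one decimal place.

72.7 dB(A)

The energy average is taken in the linear domain: L_eq = 10·log₁₀[(Σ tᵢ·10^(Lᵢ/10))/T], T = 105 min.
Σ tᵢ·10^(Lᵢ/10) = 15·10^(80/10) + 90·10^(67/10) = 1.951e+09.
L_eq = 10·log₁₀(1.951e+09/105) = 72.69 dB(A).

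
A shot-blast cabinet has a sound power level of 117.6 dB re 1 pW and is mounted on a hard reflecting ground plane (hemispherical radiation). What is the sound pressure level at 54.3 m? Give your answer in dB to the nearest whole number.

75 dB

Free-field hemispherical radiation: L_p = L_w − 10·log₁₀(2π·r²), r = 54.3 m.
2π·r² = 1.853e+04 m², 10·log₁₀ of that is 42.678 dB.
L_p = 117.6 − 42.678 = 74.92 dB.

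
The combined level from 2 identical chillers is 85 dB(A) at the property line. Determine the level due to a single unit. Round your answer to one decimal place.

82.0 dB(A)

2 equal contributions raise the level by 10·log₁₀ 2 = 3.010 dB, so each unit alone gives 85 − 3.010.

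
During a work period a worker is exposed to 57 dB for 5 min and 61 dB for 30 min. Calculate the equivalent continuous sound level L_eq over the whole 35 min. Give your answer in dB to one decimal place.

L_eq = 10·log₁₀[(1/T)·Σ tᵢ·10^(Lᵢ/10)] with T = 35 min.
Σ tᵢ·10^(Lᵢ/10) = 5·10^(57/10) + 30·10^(61/10) = 4.027e+07.
L_eq = 10·log₁₀(4.027e+07/35) = 60.61 dB.

60.6 dB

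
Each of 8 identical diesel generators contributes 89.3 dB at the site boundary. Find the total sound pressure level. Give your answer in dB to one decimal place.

98.3 dB

With 8 equal, uncorrelated contributions the intensity is 8× that of one unit, giving a rise of 10·log₁₀ 8.
L_total = 89.3 + 10·log₁₀(8) = 89.3 + 9.031 = 98.33 dB.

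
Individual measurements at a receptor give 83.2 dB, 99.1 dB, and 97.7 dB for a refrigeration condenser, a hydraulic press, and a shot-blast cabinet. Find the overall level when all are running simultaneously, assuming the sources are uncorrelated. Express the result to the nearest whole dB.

Incoherent sources combine by intensity addition: L_total = 10·log₁₀(Σ 10^(L_i/10)).
Σ 10^(L/10) = 10^(83.2/10) + 10^(99.1/10) + 10^(97.7/10) = 1.423e+10.
L_total = 10·log₁₀(1.423e+10) = 101.53 dB.

102 dB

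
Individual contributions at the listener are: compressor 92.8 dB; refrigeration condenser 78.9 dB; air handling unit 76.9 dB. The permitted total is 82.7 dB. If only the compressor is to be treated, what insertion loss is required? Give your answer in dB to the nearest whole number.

15 dB

Fixed contribution from the other sources: Σ 10^(L/10) = 10^(78.9/10) + 10^(76.9/10) = 1.266e+08 (81.02 dB).
The limit corresponds to 10^(82.7/10) = 1.862e+08; subtracting the fixed part leaves 5.961e+07 for the compressor, i.e. 77.75 dB.
Required insertion loss = 92.8 − 77.75 = 15.05 dB.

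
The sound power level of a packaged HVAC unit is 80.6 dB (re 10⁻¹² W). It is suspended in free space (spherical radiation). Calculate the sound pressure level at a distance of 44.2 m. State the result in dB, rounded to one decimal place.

L_p = L_w − 10·log₁₀(4π·r²) with r = 44.2 m.
4π·r² = 2.455e+04 m², 10·log₁₀ of that is 43.901 dB.
L_p = 80.6 − 43.901 = 36.70 dB.

36.7 dB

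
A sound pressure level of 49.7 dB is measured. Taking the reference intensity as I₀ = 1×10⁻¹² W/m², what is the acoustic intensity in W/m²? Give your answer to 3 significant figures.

9.33e-08 W/m²

I/I₀ = 10^(49.7/10) = 9.333e+04, so I = 9.333e+04 × 10⁻¹² W/m².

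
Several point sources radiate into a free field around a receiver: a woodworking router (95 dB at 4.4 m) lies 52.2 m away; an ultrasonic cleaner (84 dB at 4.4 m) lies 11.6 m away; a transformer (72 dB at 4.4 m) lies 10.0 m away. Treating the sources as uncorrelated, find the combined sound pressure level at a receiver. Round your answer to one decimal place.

Propagate each source to the receiver with L = L_ref − 20·log₁₀(r/r_ref), then add intensities.
woodworking router: 95 − 20·log₁₀(52.2/4.4) = 95 − 21.48 = 73.52 dB.
ultrasonic cleaner: 84 − 20·log₁₀(11.6/4.4) = 84 − 8.42 = 75.58 dB.
transformer: 72 − 20·log₁₀(10.0/4.4) = 72 − 7.13 = 64.87 dB.
Σ 10^(L/10) = 6.168e+07 → L_total = 10·log₁₀(6.168e+07) = 77.90 dB.

77.9 dB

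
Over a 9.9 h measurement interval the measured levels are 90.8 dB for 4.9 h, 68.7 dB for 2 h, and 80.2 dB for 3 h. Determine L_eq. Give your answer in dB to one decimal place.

The energy average is taken in the linear domain: L_eq = 10·log₁₀[(Σ tᵢ·10^(Lᵢ/10))/T], T = 9.9 h.
Σ tᵢ·10^(Lᵢ/10) = 4.9·10^(90.8/10) + 2·10^(68.7/10) + 3·10^(80.2/10) = 6.220e+09.
L_eq = 10·log₁₀(6.220e+09/9.9) = 87.98 dB.

88.0 dB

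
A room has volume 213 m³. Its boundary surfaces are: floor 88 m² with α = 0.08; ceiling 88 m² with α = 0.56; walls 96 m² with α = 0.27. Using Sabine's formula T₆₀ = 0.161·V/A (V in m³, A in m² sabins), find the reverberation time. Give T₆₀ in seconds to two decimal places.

0.42 s

Summing Sᵢαᵢ: 88·0.08 + 88·0.56 + 96·0.27 = 82.24 m².
T₆₀ = 0.161 × 213 / 82.24 = 0.417 s.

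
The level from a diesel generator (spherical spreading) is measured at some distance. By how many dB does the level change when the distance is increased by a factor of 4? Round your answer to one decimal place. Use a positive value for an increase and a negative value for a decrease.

A point source loses 6 dB per doubling of distance; generally ΔL = −20·log₁₀(r₂/r₁).
ΔL = −20·log₁₀(4) = -12.04 dB.

-12.0 dB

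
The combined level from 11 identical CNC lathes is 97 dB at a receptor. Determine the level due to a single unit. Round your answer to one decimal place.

86.6 dB

11 equal contributions raise the level by 10·log₁₀ 11 = 10.414 dB, so each unit alone gives 97 − 10.414.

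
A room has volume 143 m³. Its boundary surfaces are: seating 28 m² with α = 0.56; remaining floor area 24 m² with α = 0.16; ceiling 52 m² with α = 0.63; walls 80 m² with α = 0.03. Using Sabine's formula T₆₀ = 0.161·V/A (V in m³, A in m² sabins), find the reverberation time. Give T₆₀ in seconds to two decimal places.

0.42 s

Summing Sᵢαᵢ: 28·0.56 + 24·0.16 + 52·0.63 + 80·0.03 = 54.68 m².
T₆₀ = 0.161 × 143 / 54.68 = 0.421 s.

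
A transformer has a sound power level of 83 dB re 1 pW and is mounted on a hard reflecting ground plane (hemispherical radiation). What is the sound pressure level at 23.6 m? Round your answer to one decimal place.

47.6 dB

The power spreads over a hemisphere of area 2π·r², so L_p = L_w − 10·log₁₀(2π·r²).
2π·r² = 3499 m², 10·log₁₀ of that is 35.440 dB.
L_p = 83 − 35.440 = 47.56 dB.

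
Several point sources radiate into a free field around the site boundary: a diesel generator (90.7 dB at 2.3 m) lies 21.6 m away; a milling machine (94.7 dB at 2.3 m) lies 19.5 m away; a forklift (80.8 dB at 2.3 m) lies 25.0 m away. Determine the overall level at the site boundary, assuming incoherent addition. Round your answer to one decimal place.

First find each source's level at the receiver (point-source: −20·log₁₀(r/r_ref)), then combine on an intensity basis.
diesel generator: 90.7 − 20·log₁₀(21.6/2.3) = 90.7 − 19.45 = 71.25 dB.
milling machine: 94.7 − 20·log₁₀(19.5/2.3) = 94.7 − 18.57 = 76.13 dB.
forklift: 80.8 − 20·log₁₀(25.0/2.3) = 80.8 − 20.72 = 60.08 dB.
Σ 10^(L/10) = 5.540e+07 → L_total = 10·log₁₀(5.540e+07) = 77.43 dB.

77.4 dB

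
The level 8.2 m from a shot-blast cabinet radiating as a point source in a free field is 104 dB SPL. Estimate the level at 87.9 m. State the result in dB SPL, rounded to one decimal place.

Point-source attenuation: ΔL = 20·log₁₀(r₂/r₁) = 20·log₁₀(87.9/8.2) = 20.604 dB.
L₂ = 104 − 20·log₁₀(87.9/8.2) = 104 − 20.604 = 83.40 dB SPL.

83.4 dB SPL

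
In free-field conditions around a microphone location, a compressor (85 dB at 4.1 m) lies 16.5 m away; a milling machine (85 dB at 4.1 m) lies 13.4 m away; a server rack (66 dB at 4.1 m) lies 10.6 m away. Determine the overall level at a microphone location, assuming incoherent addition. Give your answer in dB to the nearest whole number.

77 dB

First find each source's level at the receiver (point-source: −20·log₁₀(r/r_ref)), then combine on an intensity basis.
compressor: 85 − 20·log₁₀(16.5/4.1) = 85 − 12.09 = 72.91 dB.
milling machine: 85 − 20·log₁₀(13.4/4.1) = 85 − 10.29 = 74.71 dB.
server rack: 66 − 20·log₁₀(10.6/4.1) = 66 − 8.25 = 57.75 dB.
Σ 10^(L/10) = 4.973e+07 → L_total = 10·log₁₀(4.973e+07) = 76.97 dB.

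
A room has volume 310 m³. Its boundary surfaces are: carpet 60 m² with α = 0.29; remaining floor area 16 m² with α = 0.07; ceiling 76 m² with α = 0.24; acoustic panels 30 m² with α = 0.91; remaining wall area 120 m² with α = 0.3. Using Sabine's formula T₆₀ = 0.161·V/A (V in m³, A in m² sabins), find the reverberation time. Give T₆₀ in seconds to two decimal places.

Total absorption A = 60·0.29 + 16·0.07 + 76·0.24 + 30·0.91 + 120·0.3 = 100.06 m² sabins.
T₆₀ = 0.161 × 310 / 100.06 = 0.499 s.

0.50 s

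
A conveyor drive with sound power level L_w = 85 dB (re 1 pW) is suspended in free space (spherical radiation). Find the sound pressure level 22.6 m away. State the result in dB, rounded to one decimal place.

46.9 dB

The power spreads over a sphere of area 4π·r², so L_p = L_w − 10·log₁₀(4π·r²).
4π·r² = 6418 m², 10·log₁₀ of that is 38.074 dB.
L_p = 85 − 38.074 = 46.93 dB.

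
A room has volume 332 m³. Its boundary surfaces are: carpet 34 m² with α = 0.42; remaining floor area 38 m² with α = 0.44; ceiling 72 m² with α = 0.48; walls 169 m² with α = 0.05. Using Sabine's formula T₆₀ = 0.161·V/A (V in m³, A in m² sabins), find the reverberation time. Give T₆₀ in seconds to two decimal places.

0.72 s

Total absorption A = 34·0.42 + 38·0.44 + 72·0.48 + 169·0.05 = 74.01 m² sabins.
T₆₀ = 0.161·V/A = 0.161·332/74.01 = 0.722 s.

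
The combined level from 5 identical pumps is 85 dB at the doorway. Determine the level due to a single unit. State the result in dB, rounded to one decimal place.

78.0 dB

Dividing the total intensity by 5 lowers the level by 10·log₁₀ 5 = 6.990 dB: L₁ = 85 − 6.990.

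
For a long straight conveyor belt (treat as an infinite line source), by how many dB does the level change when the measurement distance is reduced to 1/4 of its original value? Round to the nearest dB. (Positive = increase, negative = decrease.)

+6 dB

Line-source spreading: ΔL = −10·log₁₀(r₂/r₁).
ΔL = −10·log₁₀(0.25) = +6.02 dB.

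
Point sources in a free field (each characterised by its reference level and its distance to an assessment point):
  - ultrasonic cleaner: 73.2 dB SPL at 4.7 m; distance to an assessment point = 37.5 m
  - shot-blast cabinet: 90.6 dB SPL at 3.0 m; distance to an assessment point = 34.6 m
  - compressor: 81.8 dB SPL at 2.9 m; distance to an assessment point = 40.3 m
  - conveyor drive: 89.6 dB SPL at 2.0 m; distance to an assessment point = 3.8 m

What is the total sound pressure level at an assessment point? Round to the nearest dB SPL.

84 dB SPL

Apply inverse-square spreading to bring every level to the receiver, then sum 10^(L/10).
ultrasonic cleaner: 73.2 − 20·log₁₀(37.5/4.7) = 73.2 − 18.04 = 55.16 dB SPL.
shot-blast cabinet: 90.6 − 20·log₁₀(34.6/3.0) = 90.6 − 21.24 = 69.36 dB SPL.
compressor: 81.8 − 20·log₁₀(40.3/2.9) = 81.8 − 22.86 = 58.94 dB SPL.
conveyor drive: 89.6 − 20·log₁₀(3.8/2.0) = 89.6 − 5.58 = 84.02 dB SPL.
Σ 10^(L/10) = 2.624e+08 → L_total = 10·log₁₀(2.624e+08) = 84.19 dB SPL.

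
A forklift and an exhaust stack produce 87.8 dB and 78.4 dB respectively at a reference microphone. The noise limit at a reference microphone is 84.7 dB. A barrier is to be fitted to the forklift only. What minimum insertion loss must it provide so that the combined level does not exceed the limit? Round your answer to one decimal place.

The untreated sources together contribute 10^(78.4/10) = 6.918e+07, i.e. 78.40 dB.
To meet 84.7 dB overall, the treated forklift may contribute at most 10^(84.7/10) − 6.918e+07 = 2.259e+08, i.e. 83.54 dB.
Required insertion loss = 87.8 − 83.54 = 4.26 dB.

4.3 dB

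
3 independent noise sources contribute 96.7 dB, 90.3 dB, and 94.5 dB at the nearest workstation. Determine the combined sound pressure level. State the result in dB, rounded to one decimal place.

For uncorrelated sources the intensities add, so convert each level to linear form, sum, and take 10·log₁₀ of the total.
Σ 10^(L/10) = 10^(96.7/10) + 10^(90.3/10) + 10^(94.5/10) = 8.567e+09.
L_total = 10·log₁₀(8.567e+09) = 99.33 dB.

99.3 dB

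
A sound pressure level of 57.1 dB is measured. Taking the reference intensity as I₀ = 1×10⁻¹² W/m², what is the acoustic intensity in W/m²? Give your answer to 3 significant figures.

5.13e-07 W/m²

I = I₀·10^(L/10) = 10⁻¹² × 10^(57.1/10) = 10^(-6.290).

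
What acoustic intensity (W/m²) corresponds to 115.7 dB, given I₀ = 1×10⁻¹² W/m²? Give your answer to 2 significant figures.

L = 10·log₁₀(I/I₀) ⇒ I = I₀·10^(L/10) = 10⁻¹² × 10^11.57.

0.37 W/m²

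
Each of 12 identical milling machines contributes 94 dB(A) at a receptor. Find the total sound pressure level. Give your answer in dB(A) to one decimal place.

L_total = L₁ + 10·log₁₀ N for N identical incoherent sources.
L_total = 94 + 10·log₁₀(12) = 94 + 10.792 = 104.79 dB(A).

104.8 dB(A)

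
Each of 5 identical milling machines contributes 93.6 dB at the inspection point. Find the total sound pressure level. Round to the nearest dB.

101 dB

L_total = L₁ + 10·log₁₀ N for N identical incoherent sources.
L_total = 93.6 + 10·log₁₀(5) = 93.6 + 6.990 = 100.59 dB.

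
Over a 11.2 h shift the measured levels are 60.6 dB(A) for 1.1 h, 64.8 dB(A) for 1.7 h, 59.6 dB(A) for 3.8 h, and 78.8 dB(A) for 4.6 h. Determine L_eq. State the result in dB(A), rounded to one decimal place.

The energy average is taken in the linear domain: L_eq = 10·log₁₀[(Σ tᵢ·10^(Lᵢ/10))/T], T = 11.2 h.
Σ tᵢ·10^(Lᵢ/10) = 1.1·10^(60.6/10) + 1.7·10^(64.8/10) + 3.8·10^(59.6/10) + 4.6·10^(78.8/10) = 3.588e+08.
L_eq = 10·log₁₀(3.588e+08/11.2) = 75.06 dB(A).

75.1 dB(A)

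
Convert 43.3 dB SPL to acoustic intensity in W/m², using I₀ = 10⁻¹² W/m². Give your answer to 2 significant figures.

L = 10·log₁₀(I/I₀) ⇒ I = I₀·10^(L/10) = 10⁻¹² × 10^4.33.

2.1e-08 W/m²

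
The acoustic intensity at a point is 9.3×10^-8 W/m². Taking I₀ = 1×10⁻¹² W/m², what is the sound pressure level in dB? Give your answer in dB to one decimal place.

I/I₀ = 9.3×10^-8/10⁻¹² = 9.3×10^4, and L = 10·log₁₀(I/I₀).
L = 10·(0.9685 + 4) = 49.68 dB.

49.7 dB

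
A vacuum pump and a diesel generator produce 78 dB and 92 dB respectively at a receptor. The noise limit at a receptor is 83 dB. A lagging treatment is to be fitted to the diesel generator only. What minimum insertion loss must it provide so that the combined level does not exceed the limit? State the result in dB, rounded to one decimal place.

Fixed contribution from the other source: Σ 10^(L/10) = 10^(78/10) = 6.310e+07 (78.00 dB).
To meet 83 dB overall, the treated diesel generator may contribute at most 10^(83/10) − 6.310e+07 = 1.364e+08, i.e. 81.35 dB.
Required insertion loss = 92 − 81.35 = 10.65 dB.

10.7 dB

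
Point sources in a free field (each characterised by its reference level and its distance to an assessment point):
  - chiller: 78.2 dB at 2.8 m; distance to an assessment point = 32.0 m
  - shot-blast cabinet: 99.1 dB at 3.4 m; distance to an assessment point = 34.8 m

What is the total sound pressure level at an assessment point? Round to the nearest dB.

Apply inverse-square spreading to bring every level to the receiver, then sum 10^(L/10).
chiller: 78.2 − 20·log₁₀(32.0/2.8) = 78.2 − 21.16 = 57.04 dB.
shot-blast cabinet: 99.1 − 20·log₁₀(34.8/3.4) = 99.1 − 20.20 = 78.90 dB.
Σ 10^(L/10) = 7.809e+07 → L_total = 10·log₁₀(7.809e+07) = 78.93 dB.

79 dB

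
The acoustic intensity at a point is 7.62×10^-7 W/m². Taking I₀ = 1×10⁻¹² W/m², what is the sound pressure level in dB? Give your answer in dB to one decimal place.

58.8 dB

Dividing by I₀ shifts the exponent by 12: I/I₀ = 7.62×10^5.
L = 10·(0.8820 + 5) = 58.82 dB.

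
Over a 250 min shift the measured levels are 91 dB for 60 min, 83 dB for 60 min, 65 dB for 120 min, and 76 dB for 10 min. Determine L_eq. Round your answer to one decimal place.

L_eq = 10·log₁₀[(1/T)·Σ tᵢ·10^(Lᵢ/10)] with T = 250 min.
Σ tᵢ·10^(Lᵢ/10) = 60·10^(91/10) + 60·10^(83/10) + 120·10^(65/10) + 10·10^(76/10) = 8.828e+10.
L_eq = 10·log₁₀(8.828e+10/250) = 85.48 dB.

85.5 dB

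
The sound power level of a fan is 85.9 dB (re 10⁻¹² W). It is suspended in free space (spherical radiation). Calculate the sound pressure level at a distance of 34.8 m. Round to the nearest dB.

Free-field spherical radiation: L_p = L_w − 10·log₁₀(4π·r²), r = 34.8 m.
4π·r² = 1.522e+04 m², 10·log₁₀ of that is 41.824 dB.
L_p = 85.9 − 41.824 = 44.08 dB.

44 dB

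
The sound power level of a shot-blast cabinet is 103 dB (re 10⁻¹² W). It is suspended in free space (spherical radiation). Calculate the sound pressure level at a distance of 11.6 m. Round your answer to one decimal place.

Free-field spherical radiation: L_p = L_w − 10·log₁₀(4π·r²), r = 11.6 m.
4π·r² = 1691 m², 10·log₁₀ of that is 32.281 dB.
L_p = 103 − 32.281 = 70.72 dB.

70.7 dB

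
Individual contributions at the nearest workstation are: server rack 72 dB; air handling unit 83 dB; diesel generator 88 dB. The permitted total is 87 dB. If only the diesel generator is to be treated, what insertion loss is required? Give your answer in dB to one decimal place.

Fixed contribution from the other sources: Σ 10^(L/10) = 10^(72/10) + 10^(83/10) = 2.154e+08 (83.33 dB).
The limit corresponds to 10^(87/10) = 5.012e+08; subtracting the fixed part leaves 2.858e+08 for the diesel generator, i.e. 84.56 dB.
Required insertion loss = 88 − 84.56 = 3.44 dB.

3.4 dB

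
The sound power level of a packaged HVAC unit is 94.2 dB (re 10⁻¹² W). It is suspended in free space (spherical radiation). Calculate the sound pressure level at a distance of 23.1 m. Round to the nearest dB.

56 dB

L_p = L_w − 10·log₁₀(4π·r²) with r = 23.1 m.
4π·r² = 6706 m², 10·log₁₀ of that is 38.264 dB.
L_p = 94.2 − 38.264 = 55.94 dB.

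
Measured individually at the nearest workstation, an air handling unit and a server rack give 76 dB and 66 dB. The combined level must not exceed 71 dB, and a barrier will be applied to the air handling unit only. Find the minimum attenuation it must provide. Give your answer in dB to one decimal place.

Everything except the air handling unit sums to 10^(66/10) = 3.981e+06 in linear terms, 66.00 dB.
To meet 71 dB overall, the treated air handling unit may contribute at most 10^(71/10) − 3.981e+06 = 8.608e+06, i.e. 69.35 dB.
So the air handling unit must be reduced from 76 to 69.35 dB: IL = 6.65 dB.

6.7 dB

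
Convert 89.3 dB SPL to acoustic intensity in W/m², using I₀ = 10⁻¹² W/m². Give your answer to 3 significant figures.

0.000851 W/m²

I/I₀ = 10^(89.3/10) = 8.511e+08, so I = 8.511e+08 × 10⁻¹² W/m².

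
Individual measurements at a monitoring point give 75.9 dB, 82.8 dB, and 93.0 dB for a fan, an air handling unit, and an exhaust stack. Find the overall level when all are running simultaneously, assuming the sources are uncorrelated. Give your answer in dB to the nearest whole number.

93 dB

Incoherent sources combine by intensity addition: L_total = 10·log₁₀(Σ 10^(L_i/10)).
Σ 10^(L/10) = 10^(75.9/10) + 10^(82.8/10) + 10^(93.0/10) = 2.225e+09.
L_total = 10·log₁₀(2.225e+09) = 93.47 dB.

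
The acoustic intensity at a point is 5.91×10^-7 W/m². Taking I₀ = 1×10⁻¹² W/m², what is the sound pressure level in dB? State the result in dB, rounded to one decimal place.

Dividing by I₀ shifts the exponent by 12: I/I₀ = 5.91×10^5.
L = 10·(0.7716 + 5) = 57.72 dB.

57.7 dB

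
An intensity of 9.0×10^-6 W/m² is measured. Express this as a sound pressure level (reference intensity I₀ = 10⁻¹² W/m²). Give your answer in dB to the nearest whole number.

70 dB

L = 10·log₁₀(I/I₀) = 10·log₁₀(9.0×10^-6/10⁻¹²) = 10·log₁₀(9.0×10^6).
L = 10·(0.9542 + 6) = 69.54 dB.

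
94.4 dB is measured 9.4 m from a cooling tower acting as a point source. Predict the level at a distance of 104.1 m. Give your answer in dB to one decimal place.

Point-source attenuation: ΔL = 20·log₁₀(r₂/r₁) = 20·log₁₀(104.1/9.4) = 20.886 dB.
L₂ = 94.4 − 20·log₁₀(104.1/9.4) = 94.4 − 20.886 = 73.51 dB.

73.5 dB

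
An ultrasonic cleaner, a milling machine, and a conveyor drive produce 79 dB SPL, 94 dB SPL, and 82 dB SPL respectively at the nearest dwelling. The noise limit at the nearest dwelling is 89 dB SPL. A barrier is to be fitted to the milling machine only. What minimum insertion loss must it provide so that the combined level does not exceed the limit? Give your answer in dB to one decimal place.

The untreated sources together contribute 10^(79/10) + 10^(82/10) = 2.379e+08, i.e. 83.76 dB SPL.
To meet 89 dB SPL overall, the treated milling machine may contribute at most 10^(89/10) − 2.379e+08 = 5.564e+08, i.e. 87.45 dB SPL.
Required insertion loss = 94 − 87.45 = 6.55 dB.

6.5 dB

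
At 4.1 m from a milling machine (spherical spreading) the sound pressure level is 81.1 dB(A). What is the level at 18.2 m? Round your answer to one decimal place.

Spherical spreading from a point source gives a 20·log₁₀(r₂/r₁) drop.
L₂ = 81.1 − 20·log₁₀(18.2/4.1) = 81.1 − 12.946 = 68.15 dB(A).

68.2 dB(A)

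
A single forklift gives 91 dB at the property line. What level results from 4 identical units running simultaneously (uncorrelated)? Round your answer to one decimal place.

L_total = L₁ + 10·log₁₀ N for N identical incoherent sources.
L_total = 91 + 10·log₁₀(4) = 91 + 6.021 = 97.02 dB.

97.0 dB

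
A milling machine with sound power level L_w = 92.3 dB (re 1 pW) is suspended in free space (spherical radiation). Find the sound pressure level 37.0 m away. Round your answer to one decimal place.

The power spreads over a sphere of area 4π·r², so L_p = L_w − 10·log₁₀(4π·r²).
4π·r² = 1.72e+04 m², 10·log₁₀ of that is 42.356 dB.
L_p = 92.3 − 42.356 = 49.94 dB.

49.9 dB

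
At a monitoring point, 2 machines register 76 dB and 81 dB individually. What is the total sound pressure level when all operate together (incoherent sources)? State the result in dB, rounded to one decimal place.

82.2 dB

Incoherent sources combine by intensity addition: L_total = 10·log₁₀(Σ 10^(L_i/10)).
Σ 10^(L/10) = 10^(76/10) + 10^(81/10) = 1.657e+08.
L_total = 10·log₁₀(1.657e+08) = 82.19 dB.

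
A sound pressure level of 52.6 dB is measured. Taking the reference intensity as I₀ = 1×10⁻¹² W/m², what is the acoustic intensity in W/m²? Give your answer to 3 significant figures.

I = I₀·10^(L/10) = 10⁻¹² × 10^(52.6/10) = 10^(-6.740).

1.82e-07 W/m²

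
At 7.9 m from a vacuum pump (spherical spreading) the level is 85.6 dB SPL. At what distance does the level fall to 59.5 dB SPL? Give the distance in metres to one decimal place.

159.5 m

The 26.1 dB drop corresponds to a distance ratio of 10^(26.1/20) for a point source.
r₂ = 7.9·10^((85.6−59.5)/20) = 7.9·10^(26.1/20) = 159.45 m.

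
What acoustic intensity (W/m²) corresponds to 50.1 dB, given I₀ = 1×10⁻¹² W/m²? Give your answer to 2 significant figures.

L = 10·log₁₀(I/I₀) ⇒ I = I₀·10^(L/10) = 10⁻¹² × 10^5.01.

1.0e-07 W/m²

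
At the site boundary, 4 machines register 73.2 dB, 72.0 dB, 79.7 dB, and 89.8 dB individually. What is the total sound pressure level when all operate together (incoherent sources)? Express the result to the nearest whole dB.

90 dB

For uncorrelated sources the intensities add, so convert each level to linear form, sum, and take 10·log₁₀ of the total.
Σ 10^(L/10) = 10^(73.2/10) + 10^(72.0/10) + 10^(79.7/10) + 10^(89.8/10) = 1.085e+09.
L_total = 10·log₁₀(1.085e+09) = 90.35 dB.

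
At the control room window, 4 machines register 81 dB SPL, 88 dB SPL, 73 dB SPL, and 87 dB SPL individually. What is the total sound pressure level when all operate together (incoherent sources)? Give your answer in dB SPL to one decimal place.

91.1 dB SPL

Incoherent sources combine by intensity addition: L_total = 10·log₁₀(Σ 10^(L_i/10)).
Σ 10^(L/10) = 10^(81/10) + 10^(88/10) + 10^(73/10) + 10^(87/10) = 1.278e+09.
L_total = 10·log₁₀(1.278e+09) = 91.07 dB SPL.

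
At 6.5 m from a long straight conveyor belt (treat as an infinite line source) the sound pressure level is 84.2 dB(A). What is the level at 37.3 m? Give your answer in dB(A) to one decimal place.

76.6 dB(A)

Line-source attenuation: ΔL = 10·log₁₀(r₂/r₁) = 10·log₁₀(37.3/6.5) = 7.588 dB.
L₂ = 84.2 − 10·log₁₀(37.3/6.5) = 84.2 − 7.588 = 76.61 dB(A).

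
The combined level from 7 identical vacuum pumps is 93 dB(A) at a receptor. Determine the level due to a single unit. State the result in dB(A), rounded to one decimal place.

84.5 dB(A)

Dividing the total intensity by 7 lowers the level by 10·log₁₀ 7 = 8.451 dB: L₁ = 93 − 8.451.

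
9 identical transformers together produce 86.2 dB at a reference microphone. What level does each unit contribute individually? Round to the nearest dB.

77 dB

9 equal contributions raise the level by 10·log₁₀ 9 = 9.542 dB, so each unit alone gives 86.2 − 9.542.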